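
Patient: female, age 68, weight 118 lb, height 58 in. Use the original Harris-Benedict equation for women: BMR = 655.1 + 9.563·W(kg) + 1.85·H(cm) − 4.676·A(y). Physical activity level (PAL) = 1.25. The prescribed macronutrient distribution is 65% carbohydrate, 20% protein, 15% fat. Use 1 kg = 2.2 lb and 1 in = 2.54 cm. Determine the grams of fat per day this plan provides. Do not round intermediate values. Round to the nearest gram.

23 g/day

Convert to metric: weight = 118 ÷ 2.2 = 53.6364 kg; height = 58 × 2.54 = 147.32 cm.
Harris-Benedict: BMR = 655.1 + 9.563(53.6364) + 1.85(147.32) − 4.676(68) = 1122.5985 kcal/day.
TEE = 1122.5985 × 1.25 = 1403.2482 kcal/day.
Fat energy = 15% × 1403.2482 = 210.4872 kcal.
Fat = 210.4872 ÷ 9 kcal/g = 23.3875 g.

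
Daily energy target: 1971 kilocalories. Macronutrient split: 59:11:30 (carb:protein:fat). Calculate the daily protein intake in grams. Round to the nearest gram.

54 g/day

Protein energy = 11% × 1971 = 216.81 kcal.
At 4 kcal/g: 216.81 ÷ 4 = 54.2025 g.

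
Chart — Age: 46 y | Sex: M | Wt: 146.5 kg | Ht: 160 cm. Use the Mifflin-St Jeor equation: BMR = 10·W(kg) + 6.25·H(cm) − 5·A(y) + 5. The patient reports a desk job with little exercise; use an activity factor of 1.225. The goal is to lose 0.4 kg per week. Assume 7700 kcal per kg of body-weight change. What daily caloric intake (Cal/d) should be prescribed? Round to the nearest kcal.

2304 Cal/d

Mifflin-St Jeor (male): BMR = 10(146.5) + 6.25(160) − 5(46) + 5 = 1465 + 1000 − 230 + 5 = 2240 kcal/day.
TEE = 2240 × 1.225 = 2744 kcal/day.
Required daily deficit = 0.4 × 7700 ÷ 7 = 440 kcal/day.
Target intake = 2744 − 440 = 2304 kcal/day.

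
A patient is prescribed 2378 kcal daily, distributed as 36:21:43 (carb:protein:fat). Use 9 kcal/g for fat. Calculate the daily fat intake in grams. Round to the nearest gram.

114 g/day

Fat energy = 43% × 2378 = 1022.54 kcal.
At 9 kcal/g: 1022.54 ÷ 9 = 113.6156 g.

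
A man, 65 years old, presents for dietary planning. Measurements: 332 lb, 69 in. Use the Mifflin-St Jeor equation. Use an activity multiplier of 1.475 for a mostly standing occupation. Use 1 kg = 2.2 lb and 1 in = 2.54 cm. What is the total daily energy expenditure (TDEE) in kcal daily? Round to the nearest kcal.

Convert to metric: weight = 332 ÷ 2.2 = 150.9091 kg; height = 69 × 2.54 = 175.26 cm.
Mifflin-St Jeor (male): BMR = 10(150.9091) + 6.25(175.26) − 5(65) + 5 = 1509.0909 + 1095.375 − 325 + 5 = 2284.4659 kcal/day.
TEE = BMR × activity factor = 2284.4659 × 1.475 = 3369.5872 kcal/day.

3370 kcal daily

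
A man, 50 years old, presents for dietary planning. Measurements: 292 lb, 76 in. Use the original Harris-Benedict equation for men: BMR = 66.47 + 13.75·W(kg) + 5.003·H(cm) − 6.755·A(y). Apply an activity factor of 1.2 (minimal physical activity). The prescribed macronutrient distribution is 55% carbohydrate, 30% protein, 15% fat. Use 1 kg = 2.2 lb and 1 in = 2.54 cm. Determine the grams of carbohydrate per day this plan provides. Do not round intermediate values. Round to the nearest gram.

Convert to metric: weight = 292 ÷ 2.2 = 132.7273 kg; height = 76 × 2.54 = 193.04 cm.
Harris-Benedict: BMR = 66.47 + 13.75(132.7273) + 5.003(193.04) − 6.755(50) = 2519.4991 kcal/day.
TEE = 2519.4991 × 1.2 = 3023.3989 kcal/day.
Carbohydrate energy = 55% × 3023.3989 = 1662.8694 kcal.
Carbohydrate = 1662.8694 ÷ 4 kcal/g = 415.7174 g.

416 g/day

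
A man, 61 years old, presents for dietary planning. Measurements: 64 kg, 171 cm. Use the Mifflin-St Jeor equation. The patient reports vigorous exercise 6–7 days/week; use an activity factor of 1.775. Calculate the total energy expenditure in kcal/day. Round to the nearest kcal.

2501 kcal/day

Mifflin-St Jeor (male): BMR = 10(64) + 6.25(171) − 5(61) + 5 = 640 + 1068.75 − 305 + 5 = 1408.75 kcal/day.
TEE = BMR × activity factor = 1408.75 × 1.775 = 2500.5313 kcal/day.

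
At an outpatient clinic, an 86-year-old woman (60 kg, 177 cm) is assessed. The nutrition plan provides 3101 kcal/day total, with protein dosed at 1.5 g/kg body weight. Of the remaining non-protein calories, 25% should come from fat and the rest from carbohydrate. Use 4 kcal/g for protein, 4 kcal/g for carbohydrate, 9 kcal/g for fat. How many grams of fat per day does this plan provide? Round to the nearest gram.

76 g/day

Protein = 1.5 × 60 = 90 g → 90 × 4 = 360 kcal.
Non-protein calories = 3101 − 360 = 2741 kcal.
Fat: 25% × 2741 = 685.25 kcal; carbohydrate: 2055.75 kcal.
Fat: 685.25 kcal ÷ 9 kcal/g = 76.1389 g.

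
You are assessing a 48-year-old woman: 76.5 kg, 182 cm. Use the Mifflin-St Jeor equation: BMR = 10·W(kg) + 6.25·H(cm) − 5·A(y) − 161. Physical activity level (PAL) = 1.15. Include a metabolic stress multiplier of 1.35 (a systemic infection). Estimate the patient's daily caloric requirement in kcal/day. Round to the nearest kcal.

2331 kcal/day

Mifflin-St Jeor (female): BMR = 10(76.5) + 6.25(182) − 5(48) − 161 = 765 + 1137.5 − 240 − 161 = 1501.5 kcal/day.
TEE = BMR × activity factor = 1501.5 × 1.15 = 1726.725 kcal/day.
Apply stress factor: 1726.725 × 1.35 = 2331.0788 kcal/day.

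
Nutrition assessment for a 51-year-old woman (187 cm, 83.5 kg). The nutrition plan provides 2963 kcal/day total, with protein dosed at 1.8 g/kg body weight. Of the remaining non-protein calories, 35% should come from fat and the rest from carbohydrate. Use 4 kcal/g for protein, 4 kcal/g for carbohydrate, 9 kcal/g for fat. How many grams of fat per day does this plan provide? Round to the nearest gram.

Protein = 1.8 × 83.5 = 150.3 g → 150.3 × 4 = 601.2 kcal.
Non-protein calories = 2963 − 601.2 = 2361.8 kcal.
Fat: 35% × 2361.8 = 826.63 kcal; carbohydrate: 1535.17 kcal.
Fat: 826.63 kcal ÷ 9 kcal/g = 91.8478 g.

92 g/day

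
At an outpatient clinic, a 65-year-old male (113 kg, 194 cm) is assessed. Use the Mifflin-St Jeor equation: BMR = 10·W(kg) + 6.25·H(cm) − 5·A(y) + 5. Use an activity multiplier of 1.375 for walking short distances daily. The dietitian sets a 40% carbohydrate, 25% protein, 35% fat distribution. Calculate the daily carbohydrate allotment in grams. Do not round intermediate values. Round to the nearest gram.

278 g/day

Mifflin-St Jeor (male): BMR = 10(113) + 6.25(194) − 5(65) + 5 = 1130 + 1212.5 − 325 + 5 = 2022.5 kcal/day.
TEE = 2022.5 × 1.375 = 2780.9375 kcal/day.
Carbohydrate energy = 40% × 2780.9375 = 1112.375 kcal.
Carbohydrate = 1112.375 ÷ 4 kcal/g = 278.0938 g.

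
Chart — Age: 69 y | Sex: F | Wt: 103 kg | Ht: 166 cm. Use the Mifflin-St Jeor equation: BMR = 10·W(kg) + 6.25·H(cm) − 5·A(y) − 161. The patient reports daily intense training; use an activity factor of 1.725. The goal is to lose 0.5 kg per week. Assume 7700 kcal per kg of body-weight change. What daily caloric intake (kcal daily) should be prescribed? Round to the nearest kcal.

Mifflin-St Jeor (female): BMR = 10(103) + 6.25(166) − 5(69) − 161 = 1030 + 1037.5 − 345 − 161 = 1561.5 kcal/day.
TEE = 1561.5 × 1.725 = 2693.5875 kcal/day.
Required daily deficit = 0.5 × 7700 ÷ 7 = 550 kcal/day.
Target intake = 2693.5875 − 550 = 2143.5875 kcal/day.

2144 kcal daily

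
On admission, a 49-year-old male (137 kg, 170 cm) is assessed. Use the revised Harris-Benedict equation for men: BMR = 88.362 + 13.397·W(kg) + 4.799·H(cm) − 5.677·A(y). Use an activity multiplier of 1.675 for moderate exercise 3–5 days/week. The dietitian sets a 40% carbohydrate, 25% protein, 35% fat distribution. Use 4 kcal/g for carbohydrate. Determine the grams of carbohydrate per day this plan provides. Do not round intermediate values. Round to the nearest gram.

412 g/day

Harris-Benedict: BMR = 88.362 + 13.397(137) + 4.799(170) − 5.677(49) = 2461.408 kcal/day.
TEE = 2461.408 × 1.675 = 4122.8584 kcal/day.
Carbohydrate energy = 40% × 4122.8584 = 1649.1434 kcal.
Carbohydrate = 1649.1434 ÷ 4 kcal/g = 412.2858 g.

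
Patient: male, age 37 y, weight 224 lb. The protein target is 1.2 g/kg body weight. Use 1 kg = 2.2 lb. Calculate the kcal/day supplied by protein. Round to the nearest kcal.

Weight in kg = 224 ÷ 2.2 = 101.8182 kg.
Protein = 1.2 g/kg × 101.8182 kg = 122.1818 g/day.
Protein energy = 122.1818 g × 4 kcal/g = 488.7273 kcal/day.

489 kcal/day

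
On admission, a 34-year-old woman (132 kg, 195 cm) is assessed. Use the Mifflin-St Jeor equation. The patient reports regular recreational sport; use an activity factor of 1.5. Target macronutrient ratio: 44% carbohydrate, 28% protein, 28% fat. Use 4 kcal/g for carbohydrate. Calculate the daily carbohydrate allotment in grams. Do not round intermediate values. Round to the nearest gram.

Mifflin-St Jeor (female): BMR = 10(132) + 6.25(195) − 5(34) − 161 = 1320 + 1218.75 − 170 − 161 = 2207.75 kcal/day.
TEE = 2207.75 × 1.5 = 3311.625 kcal/day.
Carbohydrate energy = 44% × 3311.625 = 1457.115 kcal.
Carbohydrate = 1457.115 ÷ 4 kcal/g = 364.2788 g.

364 g/day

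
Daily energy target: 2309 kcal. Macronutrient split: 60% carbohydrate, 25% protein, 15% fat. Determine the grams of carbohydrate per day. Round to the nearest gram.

346 g/day

Carbohydrate energy = 60% × 2309 = 1385.4 kcal.
At 4 kcal/g: 1385.4 ÷ 4 = 346.35 g.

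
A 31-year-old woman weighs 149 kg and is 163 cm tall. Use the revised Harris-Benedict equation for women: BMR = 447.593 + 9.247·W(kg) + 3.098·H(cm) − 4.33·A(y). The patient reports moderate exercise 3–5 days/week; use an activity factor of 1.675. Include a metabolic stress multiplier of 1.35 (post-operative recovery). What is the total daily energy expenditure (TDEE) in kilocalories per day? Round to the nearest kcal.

4966 kilocalories per day

Harris-Benedict: BMR = 447.593 + 9.247(149) + 3.098(163) − 4.33(31) = 2196.14 kcal/day.
TEE = BMR × activity factor = 2196.14 × 1.675 = 3678.5345 kcal/day.
Apply stress factor: 3678.5345 × 1.35 = 4966.0216 kcal/day.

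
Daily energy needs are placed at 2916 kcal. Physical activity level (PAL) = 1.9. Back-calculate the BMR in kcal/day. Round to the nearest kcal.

1535 kcal/day

BMR = TEE ÷ activity factor = 2916 ÷ 1.9 = 1534.7368 kcal/day.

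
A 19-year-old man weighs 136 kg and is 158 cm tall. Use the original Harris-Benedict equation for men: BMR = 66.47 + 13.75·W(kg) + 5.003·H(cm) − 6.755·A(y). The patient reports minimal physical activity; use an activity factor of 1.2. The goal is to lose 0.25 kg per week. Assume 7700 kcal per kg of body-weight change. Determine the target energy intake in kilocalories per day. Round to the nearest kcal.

Harris-Benedict: BMR = 66.47 + 13.75(136) + 5.003(158) − 6.755(19) = 2598.599 kcal/day.
TEE = 2598.599 × 1.2 = 3118.3188 kcal/day.
Required daily deficit = 0.25 × 7700 ÷ 7 = 275 kcal/day.
Target intake = 3118.3188 − 275 = 2843.3188 kcal/day.

2843 kilocalories per day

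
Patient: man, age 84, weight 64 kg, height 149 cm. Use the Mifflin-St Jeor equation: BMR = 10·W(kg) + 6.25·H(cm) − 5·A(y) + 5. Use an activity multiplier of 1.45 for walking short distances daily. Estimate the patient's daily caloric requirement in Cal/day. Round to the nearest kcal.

Mifflin-St Jeor (male): BMR = 10(64) + 6.25(149) − 5(84) + 5 = 640 + 931.25 − 420 + 5 = 1156.25 kcal/day.
TEE = BMR × activity factor = 1156.25 × 1.45 = 1676.5625 kcal/day.

1677 Cal/day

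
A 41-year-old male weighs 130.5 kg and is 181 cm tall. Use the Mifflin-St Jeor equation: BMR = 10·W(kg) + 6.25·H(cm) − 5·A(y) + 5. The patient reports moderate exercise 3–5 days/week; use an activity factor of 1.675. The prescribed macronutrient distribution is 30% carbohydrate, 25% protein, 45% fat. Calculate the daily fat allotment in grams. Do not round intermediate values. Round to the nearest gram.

187 g/day

Mifflin-St Jeor (male): BMR = 10(130.5) + 6.25(181) − 5(41) + 5 = 1305 + 1131.25 − 205 + 5 = 2236.25 kcal/day.
TEE = 2236.25 × 1.675 = 3745.7188 kcal/day.
Fat energy = 45% × 3745.7188 = 1685.5734 kcal.
Fat = 1685.5734 ÷ 9 kcal/g = 187.2859 g.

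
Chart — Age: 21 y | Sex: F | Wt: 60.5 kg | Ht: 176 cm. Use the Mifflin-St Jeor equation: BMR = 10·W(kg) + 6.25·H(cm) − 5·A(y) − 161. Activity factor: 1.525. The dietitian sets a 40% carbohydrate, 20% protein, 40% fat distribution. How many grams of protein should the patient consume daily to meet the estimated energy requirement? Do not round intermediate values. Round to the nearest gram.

Mifflin-St Jeor (female): BMR = 10(60.5) + 6.25(176) − 5(21) − 161 = 605 + 1100 − 105 − 161 = 1439 kcal/day.
TEE = 1439 × 1.525 = 2194.475 kcal/day.
Protein energy = 20% × 2194.475 = 438.895 kcal.
Protein = 438.895 ÷ 4 kcal/g = 109.7238 g.

110 g/day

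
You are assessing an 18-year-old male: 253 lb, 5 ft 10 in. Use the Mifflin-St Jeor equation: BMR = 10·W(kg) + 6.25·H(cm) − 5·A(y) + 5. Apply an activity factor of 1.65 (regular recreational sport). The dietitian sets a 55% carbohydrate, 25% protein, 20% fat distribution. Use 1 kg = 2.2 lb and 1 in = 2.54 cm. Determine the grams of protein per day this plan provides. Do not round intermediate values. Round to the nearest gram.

224 g/day

Convert to metric: weight = 253 ÷ 2.2 = 115 kg; height = (5×12 + 10) × 2.54 = 70 × 2.54 = 177.8 cm.
Mifflin-St Jeor (male): BMR = 10(115) + 6.25(177.8) − 5(18) + 5 = 1150 + 1111.25 − 90 + 5 = 2176.25 kcal/day.
TEE = 2176.25 × 1.65 = 3590.8125 kcal/day.
Protein energy = 25% × 3590.8125 = 897.7031 kcal.
Protein = 897.7031 ÷ 4 kcal/g = 224.4258 g.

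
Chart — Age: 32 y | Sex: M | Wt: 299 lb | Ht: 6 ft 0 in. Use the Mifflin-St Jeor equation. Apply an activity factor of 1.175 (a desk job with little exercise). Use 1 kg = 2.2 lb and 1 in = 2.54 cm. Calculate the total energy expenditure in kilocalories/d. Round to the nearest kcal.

Convert to metric: weight = 299 ÷ 2.2 = 135.9091 kg; height = (6×12 + 0) × 2.54 = 72 × 2.54 = 182.88 cm.
Mifflin-St Jeor (male): BMR = 10(135.9091) + 6.25(182.88) − 5(32) + 5 = 1359.0909 + 1143 − 160 + 5 = 2347.0909 kcal/day.
TEE = BMR × activity factor = 2347.0909 × 1.175 = 2757.8318 kcal/day.

2758 kilocalories/d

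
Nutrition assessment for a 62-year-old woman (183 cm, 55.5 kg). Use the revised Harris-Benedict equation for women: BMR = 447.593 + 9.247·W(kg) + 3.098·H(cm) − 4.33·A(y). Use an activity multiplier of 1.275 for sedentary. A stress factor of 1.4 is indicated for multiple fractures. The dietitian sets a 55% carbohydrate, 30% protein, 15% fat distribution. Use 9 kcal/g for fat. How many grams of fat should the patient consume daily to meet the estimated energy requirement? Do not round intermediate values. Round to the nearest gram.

Harris-Benedict: BMR = 447.593 + 9.247(55.5) + 3.098(183) − 4.33(62) = 1259.2755 kcal/day.
TEE = 1259.2755 × 1.275 = 1605.5763 kcal/day.
With stress factor 1.4: 1605.5763 × 1.4 = 2247.8068 kcal/day.
Fat energy = 15% × 2247.8068 = 337.171 kcal.
Fat = 337.171 ÷ 9 kcal/g = 37.4634 g.

37 g/day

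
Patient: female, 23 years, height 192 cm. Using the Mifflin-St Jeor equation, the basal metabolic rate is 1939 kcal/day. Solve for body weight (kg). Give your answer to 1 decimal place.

1939 = 10·W + 6.25(192) − 5(23) − 161
10·W = 1939 − 924 = 1015, so W = 101.5 kg.

101.5 kg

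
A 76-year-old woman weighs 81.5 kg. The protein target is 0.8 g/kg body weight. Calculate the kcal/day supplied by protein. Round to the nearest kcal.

Protein = 0.8 g/kg × 81.5 kg = 65.2 g/day.
Protein energy = 65.2 g × 4 kcal/g = 260.8 kcal/day.

261 kcal/day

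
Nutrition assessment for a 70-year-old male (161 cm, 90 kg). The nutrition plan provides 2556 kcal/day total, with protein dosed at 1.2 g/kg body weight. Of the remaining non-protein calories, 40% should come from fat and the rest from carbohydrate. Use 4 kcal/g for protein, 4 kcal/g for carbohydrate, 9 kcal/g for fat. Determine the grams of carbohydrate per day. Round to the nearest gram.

Protein = 1.2 × 90 = 108 g → 108 × 4 = 432 kcal.
Non-protein calories = 2556 − 432 = 2124 kcal.
Fat: 40% × 2124 = 849.6 kcal; carbohydrate: 1274.4 kcal.
Carbohydrate: 1274.4 kcal ÷ 4 kcal/g = 318.6 g.

319 g/day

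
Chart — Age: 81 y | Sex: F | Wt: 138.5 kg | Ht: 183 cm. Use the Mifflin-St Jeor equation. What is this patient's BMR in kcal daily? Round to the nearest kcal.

1963 kcal daily

Mifflin-St Jeor (female): BMR = 10(138.5) + 6.25(183) − 5(81) − 161 = 1385 + 1143.75 − 405 − 161 = 1962.75 kcal/day.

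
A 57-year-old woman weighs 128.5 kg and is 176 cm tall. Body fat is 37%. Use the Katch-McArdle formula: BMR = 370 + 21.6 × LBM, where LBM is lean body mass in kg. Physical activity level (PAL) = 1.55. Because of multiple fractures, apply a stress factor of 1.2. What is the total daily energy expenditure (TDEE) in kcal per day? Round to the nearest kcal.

LBM = 128.5 × (1 − 0.37) = 80.955 kg. Katch-McArdle: BMR = 370 + 21.6 × 80.955 = 2118.628 kcal/day.
TEE = BMR × activity factor = 2118.628 × 1.55 = 3283.8734 kcal/day.
Apply stress factor: 3283.8734 × 1.2 = 3940.6481 kcal/day.

3941 kcal per day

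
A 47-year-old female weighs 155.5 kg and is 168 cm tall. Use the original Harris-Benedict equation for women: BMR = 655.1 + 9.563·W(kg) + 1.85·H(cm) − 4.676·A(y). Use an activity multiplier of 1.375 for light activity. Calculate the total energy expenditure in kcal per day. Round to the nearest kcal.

3071 kcal per day

Harris-Benedict: BMR = 655.1 + 9.563(155.5) + 1.85(168) − 4.676(47) = 2233.1745 kcal/day.
TEE = BMR × activity factor = 2233.1745 × 1.375 = 3070.6149 kcal/day.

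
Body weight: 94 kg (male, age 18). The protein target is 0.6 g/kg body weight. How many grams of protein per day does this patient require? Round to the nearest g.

56 g/day

Protein = 0.6 g/kg × 94 kg = 56.4 g/day.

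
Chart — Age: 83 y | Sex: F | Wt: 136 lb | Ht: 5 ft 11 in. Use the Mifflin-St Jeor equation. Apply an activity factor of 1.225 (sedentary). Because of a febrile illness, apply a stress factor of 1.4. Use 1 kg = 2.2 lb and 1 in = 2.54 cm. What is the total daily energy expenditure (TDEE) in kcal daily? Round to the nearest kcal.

Convert to metric: weight = 136 ÷ 2.2 = 61.8182 kg; height = (5×12 + 11) × 2.54 = 71 × 2.54 = 180.34 cm.
Mifflin-St Jeor (female): BMR = 10(61.8182) + 6.25(180.34) − 5(83) − 161 = 618.1818 + 1127.125 − 415 − 161 = 1169.3068 kcal/day.
TEE = BMR × activity factor = 1169.3068 × 1.225 = 1432.4009 kcal/day.
Apply stress factor: 1432.4009 × 1.4 = 2005.3612 kcal/day.

2005 kcal daily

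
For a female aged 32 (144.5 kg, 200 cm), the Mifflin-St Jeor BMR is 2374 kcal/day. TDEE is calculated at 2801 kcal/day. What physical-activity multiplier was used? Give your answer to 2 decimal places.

Activity factor = TEE ÷ BMR = 2801 ÷ 2374 = 1.18.

1.18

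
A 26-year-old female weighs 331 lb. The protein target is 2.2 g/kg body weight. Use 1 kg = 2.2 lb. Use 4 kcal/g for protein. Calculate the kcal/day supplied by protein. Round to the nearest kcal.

1324 kcal/day

Weight in kg = 331 ÷ 2.2 = 150.4545 kg.
Protein = 2.2 g/kg × 150.4545 kg = 331 g/day.
Protein energy = 331 g × 4 kcal/g = 1324 kcal/day.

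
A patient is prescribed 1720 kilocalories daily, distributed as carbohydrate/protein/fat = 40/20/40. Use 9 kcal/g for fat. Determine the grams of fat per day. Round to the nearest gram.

76 g/day

Fat energy = 40% × 1720 = 688 kcal.
At 9 kcal/g: 688 ÷ 9 = 76.4444 g.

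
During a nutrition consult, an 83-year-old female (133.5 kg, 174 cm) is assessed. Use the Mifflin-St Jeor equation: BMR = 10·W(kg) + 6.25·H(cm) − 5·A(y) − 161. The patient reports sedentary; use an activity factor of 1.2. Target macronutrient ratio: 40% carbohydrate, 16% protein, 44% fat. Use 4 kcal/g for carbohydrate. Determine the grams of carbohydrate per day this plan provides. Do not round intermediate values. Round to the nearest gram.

Mifflin-St Jeor (female): BMR = 10(133.5) + 6.25(174) − 5(83) − 161 = 1335 + 1087.5 − 415 − 161 = 1846.5 kcal/day.
TEE = 1846.5 × 1.2 = 2215.8 kcal/day.
Carbohydrate energy = 40% × 2215.8 = 886.32 kcal.
Carbohydrate = 886.32 ÷ 4 kcal/g = 221.58 g.

222 g/day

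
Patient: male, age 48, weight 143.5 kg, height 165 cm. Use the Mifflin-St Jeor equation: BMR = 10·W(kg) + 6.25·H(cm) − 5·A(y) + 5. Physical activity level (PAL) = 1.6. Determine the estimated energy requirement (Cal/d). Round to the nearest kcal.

3570 Cal/d

Mifflin-St Jeor (male): BMR = 10(143.5) + 6.25(165) − 5(48) + 5 = 1435 + 1031.25 − 240 + 5 = 2231.25 kcal/day.
TEE = BMR × activity factor = 2231.25 × 1.6 = 3570 kcal/day.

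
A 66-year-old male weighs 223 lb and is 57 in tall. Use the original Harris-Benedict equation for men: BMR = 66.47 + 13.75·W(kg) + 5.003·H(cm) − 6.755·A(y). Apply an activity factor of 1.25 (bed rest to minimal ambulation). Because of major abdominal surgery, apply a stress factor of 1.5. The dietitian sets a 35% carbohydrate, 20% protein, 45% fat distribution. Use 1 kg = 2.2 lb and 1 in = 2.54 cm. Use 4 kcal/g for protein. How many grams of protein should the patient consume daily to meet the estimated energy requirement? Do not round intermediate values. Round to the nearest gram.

163 g/day

Convert to metric: weight = 223 ÷ 2.2 = 101.3636 kg; height = 57 × 2.54 = 144.78 cm.
Harris-Benedict: BMR = 66.47 + 13.75(101.3636) + 5.003(144.78) − 6.755(66) = 1738.7243 kcal/day.
TEE = 1738.7243 × 1.25 = 2173.4054 kcal/day.
With stress factor 1.5: 2173.4054 × 1.5 = 3260.1081 kcal/day.
Protein energy = 20% × 3260.1081 = 652.0216 kcal.
Protein = 652.0216 ÷ 4 kcal/g = 163.0054 g.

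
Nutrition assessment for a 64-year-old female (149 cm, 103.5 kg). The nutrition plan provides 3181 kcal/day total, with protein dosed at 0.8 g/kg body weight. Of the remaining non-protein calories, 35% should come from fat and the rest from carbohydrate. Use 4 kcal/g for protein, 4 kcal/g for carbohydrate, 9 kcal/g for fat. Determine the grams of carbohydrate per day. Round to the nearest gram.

Protein = 0.8 × 103.5 = 82.8 g → 82.8 × 4 = 331.2 kcal.
Non-protein calories = 3181 − 331.2 = 2849.8 kcal.
Fat: 35% × 2849.8 = 997.43 kcal; carbohydrate: 1852.37 kcal.
Carbohydrate: 1852.37 kcal ÷ 4 kcal/g = 463.0925 g.

463 g/day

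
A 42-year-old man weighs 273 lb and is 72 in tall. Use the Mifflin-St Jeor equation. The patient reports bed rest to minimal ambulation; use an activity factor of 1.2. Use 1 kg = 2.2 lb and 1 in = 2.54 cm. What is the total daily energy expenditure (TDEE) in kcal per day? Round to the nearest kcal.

2615 kcal per day

Convert to metric: weight = 273 ÷ 2.2 = 124.0909 kg; height = 72 × 2.54 = 182.88 cm.
Mifflin-St Jeor (male): BMR = 10(124.0909) + 6.25(182.88) − 5(42) + 5 = 1240.9091 + 1143 − 210 + 5 = 2178.9091 kcal/day.
TEE = BMR × activity factor = 2178.9091 × 1.2 = 2614.6909 kcal/day.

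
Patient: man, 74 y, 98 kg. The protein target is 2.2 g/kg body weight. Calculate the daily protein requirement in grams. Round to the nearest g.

216 g/day

Protein = 2.2 g/kg × 98 kg = 215.6 g/day.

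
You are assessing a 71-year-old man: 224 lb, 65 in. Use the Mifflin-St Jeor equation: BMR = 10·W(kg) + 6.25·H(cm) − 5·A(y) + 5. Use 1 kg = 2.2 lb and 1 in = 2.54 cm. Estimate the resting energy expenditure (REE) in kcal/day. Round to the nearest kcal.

1700 kcal/day

Convert to metric: weight = 224 ÷ 2.2 = 101.8182 kg; height = 65 × 2.54 = 165.1 cm.
Mifflin-St Jeor (male): BMR = 10(101.8182) + 6.25(165.1) − 5(71) + 5 = 1018.1818 + 1031.875 − 355 + 5 = 1700.0568 kcal/day.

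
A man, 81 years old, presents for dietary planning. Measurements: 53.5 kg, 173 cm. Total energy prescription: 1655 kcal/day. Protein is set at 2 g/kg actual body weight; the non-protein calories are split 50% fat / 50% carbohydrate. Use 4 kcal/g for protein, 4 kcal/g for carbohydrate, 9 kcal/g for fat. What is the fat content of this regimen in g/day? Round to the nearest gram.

68 g/day

Protein = 2 × 53.5 = 107 g → 107 × 4 = 428 kcal.
Non-protein calories = 1655 − 428 = 1227 kcal.
Fat: 50% × 1227 = 613.5 kcal; carbohydrate: 613.5 kcal.
Fat: 613.5 kcal ÷ 9 kcal/g = 68.1667 g.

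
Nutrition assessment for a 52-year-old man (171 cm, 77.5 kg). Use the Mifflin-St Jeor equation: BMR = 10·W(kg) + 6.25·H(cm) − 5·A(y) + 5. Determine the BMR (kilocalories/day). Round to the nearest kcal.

1589 kilocalories/day

Mifflin-St Jeor (male): BMR = 10(77.5) + 6.25(171) − 5(52) + 5 = 775 + 1068.75 − 260 + 5 = 1588.75 kcal/day.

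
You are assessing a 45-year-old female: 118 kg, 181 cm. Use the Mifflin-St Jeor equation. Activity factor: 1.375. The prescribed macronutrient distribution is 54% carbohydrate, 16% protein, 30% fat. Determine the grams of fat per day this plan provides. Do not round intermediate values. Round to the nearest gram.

Mifflin-St Jeor (female): BMR = 10(118) + 6.25(181) − 5(45) − 161 = 1180 + 1131.25 − 225 − 161 = 1925.25 kcal/day.
TEE = 1925.25 × 1.375 = 2647.2188 kcal/day.
Fat energy = 30% × 2647.2188 = 794.1656 kcal.
Fat = 794.1656 ÷ 9 kcal/g = 88.2406 g.

88 g/day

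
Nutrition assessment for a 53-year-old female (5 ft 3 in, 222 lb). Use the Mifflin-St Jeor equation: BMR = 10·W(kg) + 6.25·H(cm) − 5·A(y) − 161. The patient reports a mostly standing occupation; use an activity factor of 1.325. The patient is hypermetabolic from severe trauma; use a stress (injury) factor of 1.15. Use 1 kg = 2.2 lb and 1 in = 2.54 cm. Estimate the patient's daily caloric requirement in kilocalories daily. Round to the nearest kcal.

Convert to metric: weight = 222 ÷ 2.2 = 100.9091 kg; height = (5×12 + 3) × 2.54 = 63 × 2.54 = 160.02 cm.
Mifflin-St Jeor (female): BMR = 10(100.9091) + 6.25(160.02) − 5(53) − 161 = 1009.0909 + 1000.125 − 265 − 161 = 1583.2159 kcal/day.
TEE = BMR × activity factor = 1583.2159 × 1.325 = 2097.7611 kcal/day.
Apply stress factor: 2097.7611 × 1.15 = 2412.4252 kcal/day.

2412 kilocalories daily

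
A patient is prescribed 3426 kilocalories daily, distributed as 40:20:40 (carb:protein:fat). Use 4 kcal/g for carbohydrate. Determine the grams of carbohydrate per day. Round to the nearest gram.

Carbohydrate energy = 40% × 3426 = 1370.4 kcal.
At 4 kcal/g: 1370.4 ÷ 4 = 342.6 g.

343 g/day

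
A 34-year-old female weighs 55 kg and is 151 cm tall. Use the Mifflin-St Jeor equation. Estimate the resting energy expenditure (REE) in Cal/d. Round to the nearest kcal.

1163 Cal/d

Mifflin-St Jeor (female): BMR = 10(55) + 6.25(151) − 5(34) − 161 = 550 + 943.75 − 170 − 161 = 1162.75 kcal/day.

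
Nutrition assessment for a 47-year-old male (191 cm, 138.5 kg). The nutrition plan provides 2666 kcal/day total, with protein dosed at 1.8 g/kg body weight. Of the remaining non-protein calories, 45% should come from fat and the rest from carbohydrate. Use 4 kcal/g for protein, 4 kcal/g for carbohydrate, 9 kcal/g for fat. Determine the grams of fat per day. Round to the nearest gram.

Protein = 1.8 × 138.5 = 249.3 g → 249.3 × 4 = 997.2 kcal.
Non-protein calories = 2666 − 997.2 = 1668.8 kcal.
Fat: 45% × 1668.8 = 750.96 kcal; carbohydrate: 917.84 kcal.
Fat: 750.96 kcal ÷ 9 kcal/g = 83.44 g.

83 g/day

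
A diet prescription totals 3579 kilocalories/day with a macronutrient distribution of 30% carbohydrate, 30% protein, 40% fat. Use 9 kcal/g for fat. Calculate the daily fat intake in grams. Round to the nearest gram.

Fat energy = 40% × 3579 = 1431.6 kcal.
At 9 kcal/g: 1431.6 ÷ 9 = 159.0667 g.

159 g/day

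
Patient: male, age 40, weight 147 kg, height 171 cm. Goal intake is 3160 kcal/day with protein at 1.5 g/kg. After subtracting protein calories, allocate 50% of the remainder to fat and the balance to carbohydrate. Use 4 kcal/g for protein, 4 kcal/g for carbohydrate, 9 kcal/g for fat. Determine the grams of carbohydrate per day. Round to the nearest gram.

285 g/day

Protein = 1.5 × 147 = 220.5 g → 220.5 × 4 = 882 kcal.
Non-protein calories = 3160 − 882 = 2278 kcal.
Fat: 50% × 2278 = 1139 kcal; carbohydrate: 1139 kcal.
Carbohydrate: 1139 kcal ÷ 4 kcal/g = 284.75 g.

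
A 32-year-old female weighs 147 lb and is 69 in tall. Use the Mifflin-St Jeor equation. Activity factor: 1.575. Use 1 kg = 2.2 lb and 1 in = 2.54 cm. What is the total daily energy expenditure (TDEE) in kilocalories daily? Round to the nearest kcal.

Convert to metric: weight = 147 ÷ 2.2 = 66.8182 kg; height = 69 × 2.54 = 175.26 cm.
Mifflin-St Jeor (female): BMR = 10(66.8182) + 6.25(175.26) − 5(32) − 161 = 668.1818 + 1095.375 − 160 − 161 = 1442.5568 kcal/day.
TEE = BMR × activity factor = 1442.5568 × 1.575 = 2272.027 kcal/day.

2272 kilocalories daily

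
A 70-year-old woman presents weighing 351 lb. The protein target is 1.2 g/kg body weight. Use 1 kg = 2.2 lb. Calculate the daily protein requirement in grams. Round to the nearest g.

191 g/day

Weight in kg = 351 ÷ 2.2 = 159.5455 kg.
Protein = 1.2 g/kg × 159.5455 kg = 191.4545 g/day.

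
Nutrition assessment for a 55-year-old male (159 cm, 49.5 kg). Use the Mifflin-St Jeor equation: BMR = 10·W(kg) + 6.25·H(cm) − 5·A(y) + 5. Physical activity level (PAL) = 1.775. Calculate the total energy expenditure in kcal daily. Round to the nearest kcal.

Mifflin-St Jeor (male): BMR = 10(49.5) + 6.25(159) − 5(55) + 5 = 495 + 993.75 − 275 + 5 = 1218.75 kcal/day.
TEE = BMR × activity factor = 1218.75 × 1.775 = 2163.2813 kcal/day.

2163 kcal daily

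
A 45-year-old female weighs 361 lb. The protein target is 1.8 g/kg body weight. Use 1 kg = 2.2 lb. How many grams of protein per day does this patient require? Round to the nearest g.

Weight in kg = 361 ÷ 2.2 = 164.0909 kg.
Protein = 1.8 g/kg × 164.0909 kg = 295.3636 g/day.

295 g/day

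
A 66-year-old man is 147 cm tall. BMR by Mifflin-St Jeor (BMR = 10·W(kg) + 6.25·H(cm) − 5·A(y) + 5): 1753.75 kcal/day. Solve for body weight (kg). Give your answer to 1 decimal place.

116.0 kg

1753.75 = 10·W + 6.25(147) − 5(66) + 5
10·W = 1753.75 − 593.75 = 1160, so W = 116 kg.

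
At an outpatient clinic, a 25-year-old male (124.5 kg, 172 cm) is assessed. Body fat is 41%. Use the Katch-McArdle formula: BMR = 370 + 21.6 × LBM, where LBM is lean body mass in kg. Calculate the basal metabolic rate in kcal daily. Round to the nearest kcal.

1957 kcal daily

LBM = 124.5 × (1 − 0.41) = 73.455 kg. Katch-McArdle: BMR = 370 + 21.6 × 73.455 = 1956.628 kcal/day.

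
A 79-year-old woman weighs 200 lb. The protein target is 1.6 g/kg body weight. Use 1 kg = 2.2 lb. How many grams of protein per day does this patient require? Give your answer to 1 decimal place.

Weight in kg = 200 ÷ 2.2 = 90.9091 kg.
Protein = 1.6 g/kg × 90.9091 kg = 145.4545 g/day.

145.5 g/day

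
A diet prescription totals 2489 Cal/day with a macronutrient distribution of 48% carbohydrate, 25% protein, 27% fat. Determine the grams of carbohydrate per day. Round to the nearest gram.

Carbohydrate energy = 48% × 2489 = 1194.72 kcal.
At 4 kcal/g: 1194.72 ÷ 4 = 298.68 g.

299 g/day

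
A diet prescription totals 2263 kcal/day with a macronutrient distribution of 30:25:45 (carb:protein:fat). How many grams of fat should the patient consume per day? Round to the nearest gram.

113 g/day

Fat energy = 45% × 2263 = 1018.35 kcal.
At 9 kcal/g: 1018.35 ÷ 9 = 113.15 g.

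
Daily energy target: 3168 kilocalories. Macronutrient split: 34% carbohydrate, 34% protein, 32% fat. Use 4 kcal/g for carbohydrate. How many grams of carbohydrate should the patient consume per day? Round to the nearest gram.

Carbohydrate energy = 34% × 3168 = 1077.12 kcal.
At 4 kcal/g: 1077.12 ÷ 4 = 269.28 g.

269 g/day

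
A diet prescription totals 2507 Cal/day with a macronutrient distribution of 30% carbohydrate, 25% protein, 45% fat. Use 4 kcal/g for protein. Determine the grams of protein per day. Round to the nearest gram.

157 g/day

Protein energy = 25% × 2507 = 626.75 kcal.
At 4 kcal/g: 626.75 ÷ 4 = 156.6875 g.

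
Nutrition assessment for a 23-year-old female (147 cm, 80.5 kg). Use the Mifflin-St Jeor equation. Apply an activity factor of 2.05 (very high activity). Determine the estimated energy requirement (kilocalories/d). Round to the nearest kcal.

2968 kilocalories/d

Mifflin-St Jeor (female): BMR = 10(80.5) + 6.25(147) − 5(23) − 161 = 805 + 918.75 − 115 − 161 = 1447.75 kcal/day.
TEE = BMR × activity factor = 1447.75 × 2.05 = 2967.8875 kcal/day.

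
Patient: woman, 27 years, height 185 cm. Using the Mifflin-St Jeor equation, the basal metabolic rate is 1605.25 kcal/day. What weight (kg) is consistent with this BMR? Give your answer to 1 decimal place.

74.5 kg

1605.25 = 10·W + 6.25(185) − 5(27) − 161
10·W = 1605.25 − 860.25 = 745, so W = 74.5 kg.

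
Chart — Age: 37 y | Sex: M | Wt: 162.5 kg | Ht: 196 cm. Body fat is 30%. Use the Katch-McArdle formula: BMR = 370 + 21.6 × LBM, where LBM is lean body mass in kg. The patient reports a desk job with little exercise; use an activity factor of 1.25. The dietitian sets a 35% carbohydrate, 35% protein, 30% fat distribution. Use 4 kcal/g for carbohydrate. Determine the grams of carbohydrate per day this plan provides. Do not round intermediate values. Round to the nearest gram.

309 g/day

LBM = 162.5 × (1 − 0.3) = 113.75 kg. Katch-McArdle: BMR = 370 + 21.6 × 113.75 = 2827 kcal/day.
TEE = 2827 × 1.25 = 3533.75 kcal/day.
Carbohydrate energy = 35% × 3533.75 = 1236.8125 kcal.
Carbohydrate = 1236.8125 ÷ 4 kcal/g = 309.2031 g.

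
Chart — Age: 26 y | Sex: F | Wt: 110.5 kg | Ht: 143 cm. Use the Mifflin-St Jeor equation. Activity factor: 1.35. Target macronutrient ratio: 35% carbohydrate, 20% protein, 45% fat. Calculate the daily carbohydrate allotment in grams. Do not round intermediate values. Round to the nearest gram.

Mifflin-St Jeor (female): BMR = 10(110.5) + 6.25(143) − 5(26) − 161 = 1105 + 893.75 − 130 − 161 = 1707.75 kcal/day.
TEE = 1707.75 × 1.35 = 2305.4625 kcal/day.
Carbohydrate energy = 35% × 2305.4625 = 806.9119 kcal.
Carbohydrate = 806.9119 ÷ 4 kcal/g = 201.728 g.

202 g/day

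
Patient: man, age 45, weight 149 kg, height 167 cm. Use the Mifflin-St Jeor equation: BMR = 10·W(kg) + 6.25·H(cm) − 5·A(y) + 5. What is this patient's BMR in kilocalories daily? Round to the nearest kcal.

Mifflin-St Jeor (male): BMR = 10(149) + 6.25(167) − 5(45) + 5 = 1490 + 1043.75 − 225 + 5 = 2313.75 kcal/day.

2314 kilocalories daily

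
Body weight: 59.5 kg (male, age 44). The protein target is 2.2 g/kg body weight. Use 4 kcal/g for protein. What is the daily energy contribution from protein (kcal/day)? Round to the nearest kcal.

524 kcal/day

Protein = 2.2 g/kg × 59.5 kg = 130.9 g/day.
Protein energy = 130.9 g × 4 kcal/g = 523.6 kcal/day.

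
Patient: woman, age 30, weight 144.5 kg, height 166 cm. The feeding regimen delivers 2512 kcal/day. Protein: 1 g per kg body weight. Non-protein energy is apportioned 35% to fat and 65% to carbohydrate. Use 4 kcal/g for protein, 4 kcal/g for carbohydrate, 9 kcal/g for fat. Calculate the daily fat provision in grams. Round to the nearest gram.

Protein = 1 × 144.5 = 144.5 g → 144.5 × 4 = 578 kcal.
Non-protein calories = 2512 − 578 = 1934 kcal.
Fat: 35% × 1934 = 676.9 kcal; carbohydrate: 1257.1 kcal.
Fat: 676.9 kcal ÷ 9 kcal/g = 75.2111 g.

75 g/day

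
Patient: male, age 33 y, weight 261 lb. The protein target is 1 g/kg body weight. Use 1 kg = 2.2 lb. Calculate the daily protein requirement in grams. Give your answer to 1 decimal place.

Weight in kg = 261 ÷ 2.2 = 118.6364 kg.
Protein = 1 g/kg × 118.6364 kg = 118.6364 g/day.

118.6 g/day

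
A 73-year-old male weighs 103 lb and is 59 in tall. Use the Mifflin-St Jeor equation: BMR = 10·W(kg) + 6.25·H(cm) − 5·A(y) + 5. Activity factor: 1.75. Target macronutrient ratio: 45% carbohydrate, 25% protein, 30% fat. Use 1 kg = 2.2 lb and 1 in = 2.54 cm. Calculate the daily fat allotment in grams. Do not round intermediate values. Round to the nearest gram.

Convert to metric: weight = 103 ÷ 2.2 = 46.8182 kg; height = 59 × 2.54 = 149.86 cm.
Mifflin-St Jeor (male): BMR = 10(46.8182) + 6.25(149.86) − 5(73) + 5 = 468.1818 + 936.625 − 365 + 5 = 1044.8068 kcal/day.
TEE = 1044.8068 × 1.75 = 1828.4119 kcal/day.
Fat energy = 30% × 1828.4119 = 548.5236 kcal.
Fat = 548.5236 ÷ 9 kcal/g = 60.9471 g.

61 g/day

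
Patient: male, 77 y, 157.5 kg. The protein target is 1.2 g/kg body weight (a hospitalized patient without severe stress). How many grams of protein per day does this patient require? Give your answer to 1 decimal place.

189.0 g/day

Protein = 1.2 g/kg × 157.5 kg = 189 g/day.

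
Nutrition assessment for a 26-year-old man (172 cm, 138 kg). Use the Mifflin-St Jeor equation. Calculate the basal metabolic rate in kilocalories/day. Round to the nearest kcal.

Mifflin-St Jeor (male): BMR = 10(138) + 6.25(172) − 5(26) + 5 = 1380 + 1075 − 130 + 5 = 2330 kcal/day.

2330 kilocalories/day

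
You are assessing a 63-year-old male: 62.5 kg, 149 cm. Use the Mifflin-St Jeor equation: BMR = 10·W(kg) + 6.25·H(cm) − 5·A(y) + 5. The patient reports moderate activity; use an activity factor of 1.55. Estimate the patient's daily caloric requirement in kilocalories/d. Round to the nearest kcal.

Mifflin-St Jeor (male): BMR = 10(62.5) + 6.25(149) − 5(63) + 5 = 625 + 931.25 − 315 + 5 = 1246.25 kcal/day.
TEE = BMR × activity factor = 1246.25 × 1.55 = 1931.6875 kcal/day.

1932 kilocalories/d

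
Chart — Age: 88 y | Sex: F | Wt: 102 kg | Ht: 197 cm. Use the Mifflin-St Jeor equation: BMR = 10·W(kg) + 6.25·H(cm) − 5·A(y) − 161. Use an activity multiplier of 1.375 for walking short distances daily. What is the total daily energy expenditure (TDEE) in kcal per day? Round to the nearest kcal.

2269 kcal per day

Mifflin-St Jeor (female): BMR = 10(102) + 6.25(197) − 5(88) − 161 = 1020 + 1231.25 − 440 − 161 = 1650.25 kcal/day.
TEE = BMR × activity factor = 1650.25 × 1.375 = 2269.0938 kcal/day.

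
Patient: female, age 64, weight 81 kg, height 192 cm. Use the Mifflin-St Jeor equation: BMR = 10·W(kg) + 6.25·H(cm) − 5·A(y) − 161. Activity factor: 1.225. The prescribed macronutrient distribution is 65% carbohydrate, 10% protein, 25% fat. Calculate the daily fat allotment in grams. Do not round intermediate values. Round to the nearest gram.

Mifflin-St Jeor (female): BMR = 10(81) + 6.25(192) − 5(64) − 161 = 810 + 1200 − 320 − 161 = 1529 kcal/day.
TEE = 1529 × 1.225 = 1873.025 kcal/day.
Fat energy = 25% × 1873.025 = 468.2563 kcal.
Fat = 468.2563 ÷ 9 kcal/g = 52.0285 g.

52 g/day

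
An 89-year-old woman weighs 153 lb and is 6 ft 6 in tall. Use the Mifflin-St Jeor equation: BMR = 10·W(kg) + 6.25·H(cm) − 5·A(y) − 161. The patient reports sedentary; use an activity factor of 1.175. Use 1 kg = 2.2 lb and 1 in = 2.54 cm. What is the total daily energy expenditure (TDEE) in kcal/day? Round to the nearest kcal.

1560 kcal/day

Convert to metric: weight = 153 ÷ 2.2 = 69.5455 kg; height = (6×12 + 6) × 2.54 = 78 × 2.54 = 198.12 cm.
Mifflin-St Jeor (female): BMR = 10(69.5455) + 6.25(198.12) − 5(89) − 161 = 695.4545 + 1238.25 − 445 − 161 = 1327.7045 kcal/day.
TEE = BMR × activity factor = 1327.7045 × 1.175 = 1560.0528 kcal/day.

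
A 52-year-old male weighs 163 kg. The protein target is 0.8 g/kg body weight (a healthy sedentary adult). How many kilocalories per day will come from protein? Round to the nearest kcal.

Protein = 0.8 g/kg × 163 kg = 130.4 g/day.
Protein energy = 130.4 g × 4 kcal/g = 521.6 kcal/day.

522 kcal/day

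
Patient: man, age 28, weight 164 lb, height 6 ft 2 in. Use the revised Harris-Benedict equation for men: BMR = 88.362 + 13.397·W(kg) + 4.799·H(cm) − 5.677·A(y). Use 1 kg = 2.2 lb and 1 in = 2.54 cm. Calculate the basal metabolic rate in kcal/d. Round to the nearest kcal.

Convert to metric: weight = 164 ÷ 2.2 = 74.5455 kg; height = (6×12 + 2) × 2.54 = 74 × 2.54 = 187.96 cm.
Harris-Benedict: BMR = 88.362 + 13.397(74.5455) + 4.799(187.96) − 5.677(28) = 1830.1115 kcal/day.

1830 kcal/d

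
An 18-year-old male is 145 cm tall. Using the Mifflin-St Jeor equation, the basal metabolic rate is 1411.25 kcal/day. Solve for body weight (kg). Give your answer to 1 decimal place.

1411.25 = 10·W + 6.25(145) − 5(18) + 5
10·W = 1411.25 − 821.25 = 590, so W = 59 kg.

59.0 kg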